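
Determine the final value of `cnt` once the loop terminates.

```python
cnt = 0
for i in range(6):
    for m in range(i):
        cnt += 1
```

Let's trace through this code step by step.

Initialize: cnt = 0
Entering loop: for i in range(6):
After iteration 1: i = 0, cnt = 0
After iteration 2: i = 1, cnt = 1, m = 0
After iteration 3: i = 2, cnt = 3, m = 1
After iteration 4: i = 3, cnt = 6, m = 2
After iteration 5: i = 4, cnt = 10, m = 3
After iteration 6: i = 5, cnt = 15, m = 4
Loop ends.

Final answer: 15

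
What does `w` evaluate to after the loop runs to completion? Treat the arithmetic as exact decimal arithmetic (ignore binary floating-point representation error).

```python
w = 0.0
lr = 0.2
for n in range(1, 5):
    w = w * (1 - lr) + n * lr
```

Let's trace through this code step by step.

Initialize: w = 0.0
Initialize: lr = 0.2
Entering loop: for n in range(1, 5):
After iteration 1: n = 1, w = 0.2
After iteration 2: n = 2, w = 0.56
After iteration 3: n = 3, w = 1.048
After iteration 4: n = 4, w = 1.6384
Loop ends.

Final answer: 1.6384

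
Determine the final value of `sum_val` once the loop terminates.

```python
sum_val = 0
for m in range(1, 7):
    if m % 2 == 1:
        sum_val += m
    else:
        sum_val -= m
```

Let's trace through this code step by step.

Initialize: sum_val = 0
Entering loop: for m in range(1, 7):
After iteration 1: m = 1, sum_val = 1
After iteration 2: m = 2, sum_val = -1
After iteration 3: m = 3, sum_val = 2
After iteration 4: m = 4, sum_val = -2
After iteration 5: m = 5, sum_val = 3
After iteration 6: m = 6, sum_val = -3
Loop ends.

Final answer: -3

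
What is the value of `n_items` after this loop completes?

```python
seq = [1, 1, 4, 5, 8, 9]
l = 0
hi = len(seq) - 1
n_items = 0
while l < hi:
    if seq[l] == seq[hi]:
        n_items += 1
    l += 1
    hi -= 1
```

Let's trace through this code step by step.

Initialize: seq = [1, 1, 4, 5, 8, 9]
Initialize: l = 0
Initialize: hi = 5
Initialize: n_items = 0
Entering loop: while l < hi:
After iteration 1: l = 1, hi = 4, n_items = 0
After iteration 2: l = 2, hi = 3, n_items = 0
After iteration 3: l = 3, hi = 2, n_items = 0
Loop ends.

Final answer: 0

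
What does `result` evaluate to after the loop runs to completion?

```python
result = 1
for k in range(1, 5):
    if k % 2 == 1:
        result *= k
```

Let's trace through this code step by step.

Initialize: result = 1
Entering loop: for k in range(1, 5):
After iteration 1: k = 1, result = 1
After iteration 2: k = 2, result = 1
After iteration 3: k = 3, result = 3
After iteration 4: k = 4, result = 3
Loop ends.

Final answer: 3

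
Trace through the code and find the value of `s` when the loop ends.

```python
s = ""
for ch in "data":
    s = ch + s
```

Let's trace through this code step by step.

Initialize: s = ''
Entering loop: for ch in "data":
After iteration 1: ch = 'd', s = 'd'
After iteration 2: ch = 'a', s = 'ad'
After iteration 3: ch = 't', s = 'tad'
After iteration 4: ch = 'a', s = 'atad'
Loop ends.

Final answer: 'atad'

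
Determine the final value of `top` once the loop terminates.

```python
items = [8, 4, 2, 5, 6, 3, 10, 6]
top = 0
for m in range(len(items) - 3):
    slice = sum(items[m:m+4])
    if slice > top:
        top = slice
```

Let's trace through this code step by step.

Initialize: items = [8, 4, 2, 5, 6, 3, 10, 6]
Initialize: top = 0
Entering loop: for m in range(len(items) - 3):
After iteration 1: m = 0, top = 19, slice = 19
After iteration 2: m = 1, top = 19, slice = 17
After iteration 3: m = 2, top = 19, slice = 16
After iteration 4: m = 3, top = 24, slice = 24
After iteration 5: m = 4, top = 25, slice = 25
Loop ends.

Final answer: 25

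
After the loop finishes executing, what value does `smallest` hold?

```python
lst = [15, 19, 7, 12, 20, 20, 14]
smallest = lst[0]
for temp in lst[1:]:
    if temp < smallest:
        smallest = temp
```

Let's trace through this code step by step.

Initialize: lst = [15, 19, 7, 12, 20, 20, 14]
Initialize: smallest = 15
Entering loop: for temp in lst[1:]:
After iteration 1: temp = 19, smallest = 15
After iteration 2: temp = 7, smallest = 7
After iteration 3: temp = 12, smallest = 7
After iteration 4: temp = 20, smallest = 7
After iteration 5: temp = 20, smallest = 7
After iteration 6: temp = 14, smallest = 7
Loop ends.

Final answer: 7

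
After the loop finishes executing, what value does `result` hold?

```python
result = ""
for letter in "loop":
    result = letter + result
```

Let's trace through this code step by step.

Initialize: result = ''
Entering loop: for letter in "loop":
After iteration 1: letter = 'l', result = 'l'
After iteration 2: letter = 'o', result = 'ol'
After iteration 3: letter = 'o', result = 'ool'
After iteration 4: letter = 'p', result = 'pool'
Loop ends.

Final answer: 'pool'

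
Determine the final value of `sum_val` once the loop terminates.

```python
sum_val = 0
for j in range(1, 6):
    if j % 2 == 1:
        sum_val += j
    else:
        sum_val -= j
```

Let's trace through this code step by step.

Initialize: sum_val = 0
Entering loop: for j in range(1, 6):
After iteration 1: j = 1, sum_val = 1
After iteration 2: j = 2, sum_val = -1
After iteration 3: j = 3, sum_val = 2
After iteration 4: j = 4, sum_val = -2
After iteration 5: j = 5, sum_val = 3
Loop ends.

Final answer: 3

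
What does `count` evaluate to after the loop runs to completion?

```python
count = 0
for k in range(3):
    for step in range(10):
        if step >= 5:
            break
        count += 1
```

Let's trace through this code step by step.

Initialize: count = 0
Entering loop: for k in range(3):
After iteration 1: k = 0, count = 5
After iteration 2: k = 1, count = 10
After iteration 3: k = 2, count = 15
Loop ends.

Final answer: 15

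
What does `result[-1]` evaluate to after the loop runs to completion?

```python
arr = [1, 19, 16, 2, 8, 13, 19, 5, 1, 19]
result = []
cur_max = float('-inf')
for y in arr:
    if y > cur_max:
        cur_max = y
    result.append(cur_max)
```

Let's trace through this code step by step.

Initialize: arr = [1, 19, 16, 2, 8, 13, 19, 5, 1, 19]
Initialize: result = []
Initialize: cur_max = -inf
Entering loop: for y in arr:
After iteration 1: y = 1, result = [1], cur_max = 1
After iteration 2: y = 19, result = [1, 19], cur_max = 19
After iteration 3: y = 16, result = [1, 19, 19], cur_max = 19
After iteration 4: y = 2, result = [1, 19, 19, 19], cur_max = 19
After iteration 5: y = 8, result = [1, 19, 19, 19, 19], cur_max = 19
After iteration 6: y = 13, result = [1, 19, 19, 19, 19, 19], cur_max = 19
After iteration 7: y = 19, result = [1, 19, 19, 19, 19, 19, 19], cur_max = 19
After iteration 8: y = 5, result = [1, 19, 19, 19, 19, 19, 19, 19], cur_max = 19
After iteration 9: y = 1, result = [1, 19, 19, 19, 19, 19, 19, 19, 19], cur_max = 19
After iteration 10: y = 19, result = [1, 19, 19, 19, 19, 19, 19, 19, 19, 19], cur_max = 19
Loop ends.
result[-1] = 19

Final answer: 19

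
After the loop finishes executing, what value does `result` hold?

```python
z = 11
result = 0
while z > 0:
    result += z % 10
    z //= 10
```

Let's trace through this code step by step.

Initialize: z = 11
Initialize: result = 0
Entering loop: while z > 0:
After iteration 1: z = 1, result = 1
After iteration 2: z = 0, result = 2
Loop ends.

Final answer: 2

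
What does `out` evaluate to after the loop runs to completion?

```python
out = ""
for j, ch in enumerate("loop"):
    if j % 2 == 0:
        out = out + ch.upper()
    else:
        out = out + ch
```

Let's trace through this code step by step.

Initialize: out = ''
Entering loop: for j, ch in enumerate("loop"):
After iteration 1: j = 0, ch = 'l', out = 'L'
After iteration 2: j = 1, ch = 'o', out = 'Lo'
After iteration 3: j = 2, ch = 'o', out = 'LoO'
After iteration 4: j = 3, ch = 'p', out = 'LoOp'
Loop ends.

Final answer: 'LoOp'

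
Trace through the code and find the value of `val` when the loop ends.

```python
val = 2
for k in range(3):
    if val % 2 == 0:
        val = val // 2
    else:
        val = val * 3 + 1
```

Let's trace through this code step by step.

Initialize: val = 2
Entering loop: for k in range(3):
After iteration 1: k = 0, val = 1
After iteration 2: k = 1, val = 4
After iteration 3: k = 2, val = 2
Loop ends.

Final answer: 2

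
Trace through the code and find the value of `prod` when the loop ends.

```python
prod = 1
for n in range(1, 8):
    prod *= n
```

Let's trace through this code step by step.

Initialize: prod = 1
Entering loop: for n in range(1, 8):
After iteration 1: n = 1, prod = 1
After iteration 2: n = 2, prod = 2
After iteration 3: n = 3, prod = 6
After iteration 4: n = 4, prod = 24
After iteration 5: n = 5, prod = 120
After iteration 6: n = 6, prod = 720
After iteration 7: n = 7, prod = 5040
Loop ends.

Final answer: 5040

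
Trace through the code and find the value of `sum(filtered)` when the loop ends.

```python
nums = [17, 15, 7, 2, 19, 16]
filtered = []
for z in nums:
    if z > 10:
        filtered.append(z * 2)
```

Let's trace through this code step by step.

Initialize: nums = [17, 15, 7, 2, 19, 16]
Initialize: filtered = []
Entering loop: for z in nums:
After iteration 1: z = 17, filtered = [34]
After iteration 2: z = 15, filtered = [34, 30]
After iteration 3: z = 7, filtered = [34, 30]
After iteration 4: z = 2, filtered = [34, 30]
After iteration 5: z = 19, filtered = [34, 30, 38]
After iteration 6: z = 16, filtered = [34, 30, 38, 32]
Loop ends.
sum(filtered) = 134

Final answer: 134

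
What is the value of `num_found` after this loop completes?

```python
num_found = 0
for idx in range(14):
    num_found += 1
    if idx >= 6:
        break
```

Let's trace through this code step by step.

Initialize: num_found = 0
Entering loop: for idx in range(14):
After iteration 1: idx = 0, num_found = 1
After iteration 2: idx = 1, num_found = 2
After iteration 3: idx = 2, num_found = 3
After iteration 4: idx = 3, num_found = 4
After iteration 5: idx = 4, num_found = 5
After iteration 6: idx = 5, num_found = 6
After iteration 7: idx = 6, num_found = 7
Loop ends.

Final answer: 7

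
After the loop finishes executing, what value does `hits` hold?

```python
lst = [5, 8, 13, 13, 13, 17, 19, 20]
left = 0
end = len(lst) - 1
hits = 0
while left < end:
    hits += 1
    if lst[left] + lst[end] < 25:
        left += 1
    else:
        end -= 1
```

Let's trace through this code step by step.

Initialize: lst = [5, 8, 13, 13, 13, 17, 19, 20]
Initialize: left = 0
Initialize: end = 7
Initialize: hits = 0
Entering loop: while left < end:
After iteration 1: left = 0, end = 6, hits = 1
After iteration 2: left = 1, end = 6, hits = 2
After iteration 3: left = 1, end = 5, hits = 3
After iteration 4: left = 1, end = 4, hits = 4
After iteration 5: left = 2, end = 4, hits = 5
After iteration 6: left = 2, end = 3, hits = 6
After iteration 7: left = 2, end = 2, hits = 7
Loop ends.

Final answer: 7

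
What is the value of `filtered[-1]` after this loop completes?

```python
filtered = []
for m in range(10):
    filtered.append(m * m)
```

Let's trace through this code step by step.

Initialize: filtered = []
Entering loop: for m in range(10):
After iteration 1: m = 0, filtered = [0]
After iteration 2: m = 1, filtered = [0, 1]
After iteration 3: m = 2, filtered = [0, 1, 4]
After iteration 4: m = 3, filtered = [0, 1, 4, 9]
After iteration 5: m = 4, filtered = [0, 1, 4, 9, 16]
After iteration 6: m = 5, filtered = [0, 1, 4, 9, 16, 25]
After iteration 7: m = 6, filtered = [0, 1, 4, 9, 16, 25, 36]
After iteration 8: m = 7, filtered = [0, 1, 4, 9, 16, 25, 36, 49]
After iteration 9: m = 8, filtered = [0, 1, 4, 9, 16, 25, 36, 49, 64]
After iteration 10: m = 9, filtered = [0, 1, 4, 9, 16, 25, 36, 49, 64, 81]
Loop ends.
filtered[-1] = 81

Final answer: 81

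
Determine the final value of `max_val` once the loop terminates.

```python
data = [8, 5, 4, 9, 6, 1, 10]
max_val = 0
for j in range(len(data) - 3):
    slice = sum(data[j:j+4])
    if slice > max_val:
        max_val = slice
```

Let's trace through this code step by step.

Initialize: data = [8, 5, 4, 9, 6, 1, 10]
Initialize: max_val = 0
Entering loop: for j in range(len(data) - 3):
After iteration 1: j = 0, max_val = 26, slice = 26
After iteration 2: j = 1, max_val = 26, slice = 24
After iteration 3: j = 2, max_val = 26, slice = 20
After iteration 4: j = 3, max_val = 26, slice = 26
Loop ends.

Final answer: 26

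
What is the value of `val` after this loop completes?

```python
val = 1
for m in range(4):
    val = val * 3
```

Let's trace through this code step by step.

Initialize: val = 1
Entering loop: for m in range(4):
After iteration 1: m = 0, val = 3
After iteration 2: m = 1, val = 9
After iteration 3: m = 2, val = 27
After iteration 4: m = 3, val = 81
Loop ends.

Final answer: 81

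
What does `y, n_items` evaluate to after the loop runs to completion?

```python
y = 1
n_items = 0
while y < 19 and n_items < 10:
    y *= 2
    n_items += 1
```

Let's trace through this code step by step.

Initialize: y = 1
Initialize: n_items = 0
Entering loop: while y < 19 and n_items < 10:
After iteration 1: y = 2, n_items = 1
After iteration 2: y = 4, n_items = 2
After iteration 3: y = 8, n_items = 3
After iteration 4: y = 16, n_items = 4
After iteration 5: y = 32, n_items = 5
Loop ends.

Final answer: 32, 5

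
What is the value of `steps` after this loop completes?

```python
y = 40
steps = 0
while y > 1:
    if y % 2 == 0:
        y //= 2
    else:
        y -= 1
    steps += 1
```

Let's trace through this code step by step.

Initialize: y = 40
Initialize: steps = 0
Entering loop: while y > 1:
After iteration 1: y = 20, steps = 1
After iteration 2: y = 10, steps = 2
After iteration 3: y = 5, steps = 3
After iteration 4: y = 4, steps = 4
After iteration 5: y = 2, steps = 5
After iteration 6: y = 1, steps = 6
Loop ends.

Final answer: 6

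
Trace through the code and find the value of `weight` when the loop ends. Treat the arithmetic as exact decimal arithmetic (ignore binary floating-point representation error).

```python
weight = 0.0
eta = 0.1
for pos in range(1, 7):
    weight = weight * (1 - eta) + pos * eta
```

Let's trace through this code step by step.

Initialize: weight = 0.0
Initialize: eta = 0.1
Entering loop: for pos in range(1, 7):
After iteration 1: pos = 1, weight = 0.1
After iteration 2: pos = 2, weight = 0.29
After iteration 3: pos = 3, weight = 0.561
After iteration 4: pos = 4, weight = 0.9049
After iteration 5: pos = 5, weight = 1.31441
After iteration 6: pos = 6, weight = 1.782969
Loop ends.

Final answer: 1.782969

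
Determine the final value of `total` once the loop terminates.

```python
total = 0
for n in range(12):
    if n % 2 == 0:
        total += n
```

Let's trace through this code step by step.

Initialize: total = 0
Entering loop: for n in range(12):
After iteration 1: n = 0, total = 0
After iteration 2: n = 1, total = 0
After iteration 3: n = 2, total = 2
After iteration 4: n = 3, total = 2
After iteration 5: n = 4, total = 6
After iteration 6: n = 5, total = 6
After iteration 7: n = 6, total = 12
After iteration 8: n = 7, total = 12
After iteration 9: n = 8, total = 20
After iteration 10: n = 9, total = 20
After iteration 11: n = 10, total = 30
After iteration 12: n = 11, total = 30
Loop ends.

Final answer: 30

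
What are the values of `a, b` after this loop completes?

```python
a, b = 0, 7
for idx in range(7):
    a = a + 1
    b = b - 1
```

Let's trace through this code step by step.

Initialize: a = 0
Initialize: b = 7
Entering loop: for idx in range(7):
After iteration 1: idx = 0, a = 1, b = 6
After iteration 2: idx = 1, a = 2, b = 5
After iteration 3: idx = 2, a = 3, b = 4
After iteration 4: idx = 3, a = 4, b = 3
After iteration 5: idx = 4, a = 5, b = 2
After iteration 6: idx = 5, a = 6, b = 1
After iteration 7: idx = 6, a = 7, b = 0
Loop ends.

Final answer: 7, 0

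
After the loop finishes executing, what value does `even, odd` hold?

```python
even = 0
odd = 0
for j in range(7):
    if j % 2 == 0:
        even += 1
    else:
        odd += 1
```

Let's trace through this code step by step.

Initialize: even = 0
Initialize: odd = 0
Entering loop: for j in range(7):
After iteration 1: j = 0, even = 1, odd = 0
After iteration 2: j = 1, even = 1, odd = 1
After iteration 3: j = 2, even = 2, odd = 1
After iteration 4: j = 3, even = 2, odd = 2
After iteration 5: j = 4, even = 3, odd = 2
After iteration 6: j = 5, even = 3, odd = 3
After iteration 7: j = 6, even = 4, odd = 3
Loop ends.

Final answer: 4, 3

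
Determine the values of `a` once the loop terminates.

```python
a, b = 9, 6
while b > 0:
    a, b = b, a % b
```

Let's trace through this code step by step.

Initialize: a = 9
Initialize: b = 6
Entering loop: while b > 0:
After iteration 1: a = 6, b = 3
After iteration 2: a = 3, b = 0
Loop ends.

Final answer: 3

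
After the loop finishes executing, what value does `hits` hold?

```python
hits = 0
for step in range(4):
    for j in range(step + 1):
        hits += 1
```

Let's trace through this code step by step.

Initialize: hits = 0
Entering loop: for step in range(4):
After iteration 1: step = 0, hits = 1, j = 0
After iteration 2: step = 1, hits = 3, j = 1
After iteration 3: step = 2, hits = 6, j = 2
After iteration 4: step = 3, hits = 10, j = 3
Loop ends.

Final answer: 10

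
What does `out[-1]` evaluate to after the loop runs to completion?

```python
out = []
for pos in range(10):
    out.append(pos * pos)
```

Let's trace through this code step by step.

Initialize: out = []
Entering loop: for pos in range(10):
After iteration 1: pos = 0, out = [0]
After iteration 2: pos = 1, out = [0, 1]
After iteration 3: pos = 2, out = [0, 1, 4]
After iteration 4: pos = 3, out = [0, 1, 4, 9]
After iteration 5: pos = 4, out = [0, 1, 4, 9, 16]
After iteration 6: pos = 5, out = [0, 1, 4, 9, 16, 25]
After iteration 7: pos = 6, out = [0, 1, 4, 9, 16, 25, 36]
After iteration 8: pos = 7, out = [0, 1, 4, 9, 16, 25, 36, 49]
After iteration 9: pos = 8, out = [0, 1, 4, 9, 16, 25, 36, 49, 64]
After iteration 10: pos = 9, out = [0, 1, 4, 9, 16, 25, 36, 49, 64, 81]
Loop ends.
out[-1] = 81

Final answer: 81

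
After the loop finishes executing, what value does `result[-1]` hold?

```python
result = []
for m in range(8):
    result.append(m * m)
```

Let's trace through this code step by step.

Initialize: result = []
Entering loop: for m in range(8):
After iteration 1: m = 0, result = [0]
After iteration 2: m = 1, result = [0, 1]
After iteration 3: m = 2, result = [0, 1, 4]
After iteration 4: m = 3, result = [0, 1, 4, 9]
After iteration 5: m = 4, result = [0, 1, 4, 9, 16]
After iteration 6: m = 5, result = [0, 1, 4, 9, 16, 25]
After iteration 7: m = 6, result = [0, 1, 4, 9, 16, 25, 36]
After iteration 8: m = 7, result = [0, 1, 4, 9, 16, 25, 36, 49]
Loop ends.
result[-1] = 49

Final answer: 49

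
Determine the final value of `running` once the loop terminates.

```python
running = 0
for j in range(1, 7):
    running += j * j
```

Let's trace through this code step by step.

Initialize: running = 0
Entering loop: for j in range(1, 7):
After iteration 1: j = 1, running = 1
After iteration 2: j = 2, running = 5
After iteration 3: j = 3, running = 14
After iteration 4: j = 4, running = 30
After iteration 5: j = 5, running = 55
After iteration 6: j = 6, running = 91
Loop ends.

Final answer: 91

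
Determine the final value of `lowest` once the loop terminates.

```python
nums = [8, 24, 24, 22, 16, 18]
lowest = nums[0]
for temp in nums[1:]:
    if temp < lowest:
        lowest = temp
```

Let's trace through this code step by step.

Initialize: nums = [8, 24, 24, 22, 16, 18]
Initialize: lowest = 8
Entering loop: for temp in nums[1:]:
After iteration 1: temp = 24, lowest = 8
After iteration 2: temp = 24, lowest = 8
After iteration 3: temp = 22, lowest = 8
After iteration 4: temp = 16, lowest = 8
After iteration 5: temp = 18, lowest = 8
Loop ends.

Final answer: 8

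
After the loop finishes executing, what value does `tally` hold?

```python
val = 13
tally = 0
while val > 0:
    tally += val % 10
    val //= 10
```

Let's trace through this code step by step.

Initialize: val = 13
Initialize: tally = 0
Entering loop: while val > 0:
After iteration 1: val = 1, tally = 3
After iteration 2: val = 0, tally = 4
Loop ends.

Final answer: 4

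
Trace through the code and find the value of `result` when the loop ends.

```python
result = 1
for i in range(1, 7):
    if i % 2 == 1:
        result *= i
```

Let's trace through this code step by step.

Initialize: result = 1
Entering loop: for i in range(1, 7):
After iteration 1: i = 1, result = 1
After iteration 2: i = 2, result = 1
After iteration 3: i = 3, result = 3
After iteration 4: i = 4, result = 3
After iteration 5: i = 5, result = 15
After iteration 6: i = 6, result = 15
Loop ends.

Final answer: 15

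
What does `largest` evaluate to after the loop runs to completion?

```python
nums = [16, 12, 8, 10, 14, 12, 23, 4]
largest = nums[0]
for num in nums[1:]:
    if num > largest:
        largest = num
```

Let's trace through this code step by step.

Initialize: nums = [16, 12, 8, 10, 14, 12, 23, 4]
Initialize: largest = 16
Entering loop: for num in nums[1:]:
After iteration 1: num = 12, largest = 16
After iteration 2: num = 8, largest = 16
After iteration 3: num = 10, largest = 16
After iteration 4: num = 14, largest = 16
After iteration 5: num = 12, largest = 16
After iteration 6: num = 23, largest = 23
After iteration 7: num = 4, largest = 23
Loop ends.

Final answer: 23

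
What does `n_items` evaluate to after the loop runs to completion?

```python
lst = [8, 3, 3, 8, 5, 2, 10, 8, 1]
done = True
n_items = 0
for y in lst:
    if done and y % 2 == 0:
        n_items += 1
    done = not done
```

Let's trace through this code step by step.

Initialize: lst = [8, 3, 3, 8, 5, 2, 10, 8, 1]
Initialize: done = True
Initialize: n_items = 0
Entering loop: for y in lst:
After iteration 1: y = 8, done = False, n_items = 1
After iteration 2: y = 3, done = True, n_items = 1
After iteration 3: y = 3, done = False, n_items = 1
After iteration 4: y = 8, done = True, n_items = 1
After iteration 5: y = 5, done = False, n_items = 1
After iteration 6: y = 2, done = True, n_items = 1
After iteration 7: y = 10, done = False, n_items = 2
After iteration 8: y = 8, done = True, n_items = 2
After iteration 9: y = 1, done = False, n_items = 2
Loop ends.

Final answer: 2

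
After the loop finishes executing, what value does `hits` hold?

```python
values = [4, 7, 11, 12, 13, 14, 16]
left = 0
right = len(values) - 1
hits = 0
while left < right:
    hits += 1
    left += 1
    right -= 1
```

Let's trace through this code step by step.

Initialize: values = [4, 7, 11, 12, 13, 14, 16]
Initialize: left = 0
Initialize: right = 6
Initialize: hits = 0
Entering loop: while left < right:
After iteration 1: left = 1, right = 5, hits = 1
After iteration 2: left = 2, right = 4, hits = 2
After iteration 3: left = 3, right = 3, hits = 3
Loop ends.

Final answer: 3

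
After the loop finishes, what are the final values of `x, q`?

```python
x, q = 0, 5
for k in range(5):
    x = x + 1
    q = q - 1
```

Let's trace through this code step by step.

Initialize: x = 0
Initialize: q = 5
Entering loop: for k in range(5):
After iteration 1: k = 0, x = 1, q = 4
After iteration 2: k = 1, x = 2, q = 3
After iteration 3: k = 2, x = 3, q = 2
After iteration 4: k = 3, x = 4, q = 1
After iteration 5: k = 4, x = 5, q = 0
Loop ends.

Final answer: 5, 0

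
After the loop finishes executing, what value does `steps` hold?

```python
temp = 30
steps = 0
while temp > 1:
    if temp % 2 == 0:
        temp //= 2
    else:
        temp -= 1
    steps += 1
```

Let's trace through this code step by step.

Initialize: temp = 30
Initialize: steps = 0
Entering loop: while temp > 1:
After iteration 1: temp = 15, steps = 1
After iteration 2: temp = 14, steps = 2
After iteration 3: temp = 7, steps = 3
After iteration 4: temp = 6, steps = 4
After iteration 5: temp = 3, steps = 5
After iteration 6: temp = 2, steps = 6
After iteration 7: temp = 1, steps = 7
Loop ends.

Final answer: 7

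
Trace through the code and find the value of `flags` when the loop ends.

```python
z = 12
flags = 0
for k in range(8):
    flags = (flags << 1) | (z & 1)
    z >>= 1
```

Let's trace through this code step by step.

Initialize: z = 12
Initialize: flags = 0
Entering loop: for k in range(8):
After iteration 1: k = 0, z = 6, flags = 0
After iteration 2: k = 1, z = 3, flags = 0
After iteration 3: k = 2, z = 1, flags = 1
After iteration 4: k = 3, z = 0, flags = 3
After iteration 5: k = 4, z = 0, flags = 6
After iteration 6: k = 5, z = 0, flags = 12
After iteration 7: k = 6, z = 0, flags = 24
After iteration 8: k = 7, z = 0, flags = 48
Loop ends.

Final answer: 48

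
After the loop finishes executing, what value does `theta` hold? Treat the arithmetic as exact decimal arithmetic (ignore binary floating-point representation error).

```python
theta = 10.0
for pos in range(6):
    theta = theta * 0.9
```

Let's trace through this code step by step.

Initialize: theta = 10.0
Entering loop: for pos in range(6):
After iteration 1: pos = 0, theta = 9.0
After iteration 2: pos = 1, theta = 8.1
After iteration 3: pos = 2, theta = 7.29
After iteration 4: pos = 3, theta = 6.561
After iteration 5: pos = 4, theta = 5.9049
After iteration 6: pos = 5, theta = 5.31441
Loop ends.

Final answer: 5.31441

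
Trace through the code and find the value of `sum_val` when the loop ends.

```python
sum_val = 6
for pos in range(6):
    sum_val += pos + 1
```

Let's trace through this code step by step.

Initialize: sum_val = 6
Entering loop: for pos in range(6):
After iteration 1: pos = 0, sum_val = 7
After iteration 2: pos = 1, sum_val = 9
After iteration 3: pos = 2, sum_val = 12
After iteration 4: pos = 3, sum_val = 16
After iteration 5: pos = 4, sum_val = 21
After iteration 6: pos = 5, sum_val = 27
Loop ends.

Final answer: 27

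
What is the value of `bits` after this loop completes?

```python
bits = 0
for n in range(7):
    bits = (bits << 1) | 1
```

Let's trace through this code step by step.

Initialize: bits = 0
Entering loop: for n in range(7):
After iteration 1: n = 0, bits = 1
After iteration 2: n = 1, bits = 3
After iteration 3: n = 2, bits = 7
After iteration 4: n = 3, bits = 15
After iteration 5: n = 4, bits = 31
After iteration 6: n = 5, bits = 63
After iteration 7: n = 6, bits = 127
Loop ends.

Final answer: 127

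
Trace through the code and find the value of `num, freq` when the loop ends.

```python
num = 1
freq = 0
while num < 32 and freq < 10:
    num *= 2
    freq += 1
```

Let's trace through this code step by step.

Initialize: num = 1
Initialize: freq = 0
Entering loop: while num < 32 and freq < 10:
After iteration 1: num = 2, freq = 1
After iteration 2: num = 4, freq = 2
After iteration 3: num = 8, freq = 3
After iteration 4: num = 16, freq = 4
After iteration 5: num = 32, freq = 5
Loop ends.

Final answer: 32, 5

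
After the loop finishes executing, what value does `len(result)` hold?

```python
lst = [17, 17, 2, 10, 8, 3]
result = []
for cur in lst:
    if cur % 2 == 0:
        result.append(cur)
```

Let's trace through this code step by step.

Initialize: lst = [17, 17, 2, 10, 8, 3]
Initialize: result = []
Entering loop: for cur in lst:
After iteration 1: cur = 17, result = []
After iteration 2: cur = 17, result = []
After iteration 3: cur = 2, result = [2]
After iteration 4: cur = 10, result = [2, 10]
After iteration 5: cur = 8, result = [2, 10, 8]
After iteration 6: cur = 3, result = [2, 10, 8]
Loop ends.
len(result) = 3

Final answer: 3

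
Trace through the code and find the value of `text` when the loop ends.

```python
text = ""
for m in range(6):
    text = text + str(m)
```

Let's trace through this code step by step.

Initialize: text = ''
Entering loop: for m in range(6):
After iteration 1: m = 0, text = '0'
After iteration 2: m = 1, text = '01'
After iteration 3: m = 2, text = '012'
After iteration 4: m = 3, text = '0123'
After iteration 5: m = 4, text = '01234'
After iteration 6: m = 5, text = '012345'
Loop ends.

Final answer: '012345'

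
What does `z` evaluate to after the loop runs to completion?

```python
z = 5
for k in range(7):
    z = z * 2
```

Let's trace through this code step by step.

Initialize: z = 5
Entering loop: for k in range(7):
After iteration 1: k = 0, z = 10
After iteration 2: k = 1, z = 20
After iteration 3: k = 2, z = 40
After iteration 4: k = 3, z = 80
After iteration 5: k = 4, z = 160
After iteration 6: k = 5, z = 320
After iteration 7: k = 6, z = 640
Loop ends.

Final answer: 640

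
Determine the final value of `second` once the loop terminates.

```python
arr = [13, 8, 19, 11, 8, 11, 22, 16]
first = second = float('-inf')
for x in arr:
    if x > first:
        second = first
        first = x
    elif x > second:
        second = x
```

Let's trace through this code step by step.

Initialize: arr = [13, 8, 19, 11, 8, 11, 22, 16]
Initialize: first = -inf
Initialize: second = -inf
Entering loop: for x in arr:
After iteration 1: x = 13, first = 13, second = -inf
After iteration 2: x = 8, first = 13, second = 8
After iteration 3: x = 19, first = 19, second = 13
After iteration 4: x = 11, first = 19, second = 13
After iteration 5: x = 8, first = 19, second = 13
After iteration 6: x = 11, first = 19, second = 13
After iteration 7: x = 22, first = 22, second = 19
After iteration 8: x = 16, first = 22, second = 19
Loop ends.

Final answer: 19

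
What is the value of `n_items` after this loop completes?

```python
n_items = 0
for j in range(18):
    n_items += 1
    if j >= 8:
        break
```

Let's trace through this code step by step.

Initialize: n_items = 0
Entering loop: for j in range(18):
After iteration 1: j = 0, n_items = 1
After iteration 2: j = 1, n_items = 2
After iteration 3: j = 2, n_items = 3
After iteration 4: j = 3, n_items = 4
After iteration 5: j = 4, n_items = 5
After iteration 6: j = 5, n_items = 6
After iteration 7: j = 6, n_items = 7
After iteration 8: j = 7, n_items = 8
After iteration 9: j = 8, n_items = 9
Loop ends.

Final answer: 9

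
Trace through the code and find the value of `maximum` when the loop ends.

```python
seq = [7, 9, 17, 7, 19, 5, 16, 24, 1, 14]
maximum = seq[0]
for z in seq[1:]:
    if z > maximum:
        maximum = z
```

Let's trace through this code step by step.

Initialize: seq = [7, 9, 17, 7, 19, 5, 16, 24, 1, 14]
Initialize: maximum = 7
Entering loop: for z in seq[1:]:
After iteration 1: z = 9, maximum = 9
After iteration 2: z = 17, maximum = 17
After iteration 3: z = 7, maximum = 17
After iteration 4: z = 19, maximum = 19
After iteration 5: z = 5, maximum = 19
After iteration 6: z = 16, maximum = 19
After iteration 7: z = 24, maximum = 24
After iteration 8: z = 1, maximum = 24
After iteration 9: z = 14, maximum = 24
Loop ends.

Final answer: 24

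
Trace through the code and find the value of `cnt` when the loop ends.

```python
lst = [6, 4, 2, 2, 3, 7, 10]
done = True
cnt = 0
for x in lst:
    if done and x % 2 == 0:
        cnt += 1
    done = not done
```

Let's trace through this code step by step.

Initialize: lst = [6, 4, 2, 2, 3, 7, 10]
Initialize: done = True
Initialize: cnt = 0
Entering loop: for x in lst:
After iteration 1: x = 6, done = False, cnt = 1
After iteration 2: x = 4, done = True, cnt = 1
After iteration 3: x = 2, done = False, cnt = 2
After iteration 4: x = 2, done = True, cnt = 2
After iteration 5: x = 3, done = False, cnt = 2
After iteration 6: x = 7, done = True, cnt = 2
After iteration 7: x = 10, done = False, cnt = 3
Loop ends.

Final answer: 3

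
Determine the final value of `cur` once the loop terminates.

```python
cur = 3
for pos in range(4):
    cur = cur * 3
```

Let's trace through this code step by step.

Initialize: cur = 3
Entering loop: for pos in range(4):
After iteration 1: pos = 0, cur = 9
After iteration 2: pos = 1, cur = 27
After iteration 3: pos = 2, cur = 81
After iteration 4: pos = 3, cur = 243
Loop ends.

Final answer: 243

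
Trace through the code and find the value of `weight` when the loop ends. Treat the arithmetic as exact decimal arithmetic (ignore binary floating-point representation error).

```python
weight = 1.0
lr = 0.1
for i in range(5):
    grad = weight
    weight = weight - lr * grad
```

Let's trace through this code step by step.

Initialize: weight = 1.0
Initialize: lr = 0.1
Entering loop: for i in range(5):
After iteration 1: i = 0, weight = 0.9, grad = 1.0
After iteration 2: i = 1, weight = 0.81, grad = 0.9
After iteration 3: i = 2, weight = 0.729, grad = 0.81
After iteration 4: i = 3, weight = 0.6561, grad = 0.729
After iteration 5: i = 4, weight = 0.59049, grad = 0.6561
Loop ends.

Final answer: 0.59049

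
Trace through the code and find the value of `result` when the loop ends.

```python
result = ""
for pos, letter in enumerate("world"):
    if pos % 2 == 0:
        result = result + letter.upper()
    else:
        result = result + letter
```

Let's trace through this code step by step.

Initialize: result = ''
Entering loop: for pos, letter in enumerate("world"):
After iteration 1: pos = 0, letter = 'w', result = 'W'
After iteration 2: pos = 1, letter = 'o', result = 'Wo'
After iteration 3: pos = 2, letter = 'r', result = 'WoR'
After iteration 4: pos = 3, letter = 'l', result = 'WoRl'
After iteration 5: pos = 4, letter = 'd', result = 'WoRlD'
Loop ends.

Final answer: 'WoRlD'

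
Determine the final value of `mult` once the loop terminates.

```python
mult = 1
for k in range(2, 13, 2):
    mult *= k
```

Let's trace through this code step by step.

Initialize: mult = 1
Entering loop: for k in range(2, 13, 2):
After iteration 1: k = 2, mult = 2
After iteration 2: k = 4, mult = 8
After iteration 3: k = 6, mult = 48
After iteration 4: k = 8, mult = 384
After iteration 5: k = 10, mult = 3840
After iteration 6: k = 12, mult = 46080
Loop ends.

Final answer: 46080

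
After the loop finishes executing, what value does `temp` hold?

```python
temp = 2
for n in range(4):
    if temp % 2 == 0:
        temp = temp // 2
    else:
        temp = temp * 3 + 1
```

Let's trace through this code step by step.

Initialize: temp = 2
Entering loop: for n in range(4):
After iteration 1: n = 0, temp = 1
After iteration 2: n = 1, temp = 4
After iteration 3: n = 2, temp = 2
After iteration 4: n = 3, temp = 1
Loop ends.

Final answer: 1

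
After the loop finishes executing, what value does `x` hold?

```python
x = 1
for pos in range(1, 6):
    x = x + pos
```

Let's trace through this code step by step.

Initialize: x = 1
Entering loop: for pos in range(1, 6):
After iteration 1: pos = 1, x = 2
After iteration 2: pos = 2, x = 4
After iteration 3: pos = 3, x = 7
After iteration 4: pos = 4, x = 11
After iteration 5: pos = 5, x = 16
Loop ends.

Final answer: 16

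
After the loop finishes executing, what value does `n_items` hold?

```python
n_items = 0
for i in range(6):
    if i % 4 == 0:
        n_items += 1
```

Let's trace through this code step by step.

Initialize: n_items = 0
Entering loop: for i in range(6):
After iteration 1: i = 0, n_items = 1
After iteration 2: i = 1, n_items = 1
After iteration 3: i = 2, n_items = 1
After iteration 4: i = 3, n_items = 1
After iteration 5: i = 4, n_items = 2
After iteration 6: i = 5, n_items = 2
Loop ends.

Final answer: 2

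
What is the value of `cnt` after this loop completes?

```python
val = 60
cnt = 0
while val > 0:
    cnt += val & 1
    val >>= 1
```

Let's trace through this code step by step.

Initialize: val = 60
Initialize: cnt = 0
Entering loop: while val > 0:
After iteration 1: val = 30, cnt = 0
After iteration 2: val = 15, cnt = 0
After iteration 3: val = 7, cnt = 1
After iteration 4: val = 3, cnt = 2
After iteration 5: val = 1, cnt = 3
After iteration 6: val = 0, cnt = 4
Loop ends.

Final answer: 4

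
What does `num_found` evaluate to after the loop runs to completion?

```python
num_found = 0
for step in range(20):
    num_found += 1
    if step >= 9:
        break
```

Let's trace through this code step by step.

Initialize: num_found = 0
Entering loop: for step in range(20):
After iteration 1: step = 0, num_found = 1
After iteration 2: step = 1, num_found = 2
After iteration 3: step = 2, num_found = 3
After iteration 4: step = 3, num_found = 4
After iteration 5: step = 4, num_found = 5
After iteration 6: step = 5, num_found = 6
After iteration 7: step = 6, num_found = 7
After iteration 8: step = 7, num_found = 8
After iteration 9: step = 8, num_found = 9
After iteration 10: step = 9, num_found = 10
Loop ends.

Final answer: 10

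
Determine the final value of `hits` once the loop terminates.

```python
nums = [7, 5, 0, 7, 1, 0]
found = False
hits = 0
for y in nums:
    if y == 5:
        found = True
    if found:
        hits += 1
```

Let's trace through this code step by step.

Initialize: nums = [7, 5, 0, 7, 1, 0]
Initialize: found = False
Initialize: hits = 0
Entering loop: for y in nums:
After iteration 1: y = 7, found = False, hits = 0
After iteration 2: y = 5, found = True, hits = 1
After iteration 3: y = 0, found = True, hits = 2
After iteration 4: y = 7, found = True, hits = 3
After iteration 5: y = 1, found = True, hits = 4
After iteration 6: y = 0, found = True, hits = 5
Loop ends.

Final answer: 5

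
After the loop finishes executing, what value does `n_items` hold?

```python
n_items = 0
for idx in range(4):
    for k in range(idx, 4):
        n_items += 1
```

Let's trace through this code step by step.

Initialize: n_items = 0
Entering loop: for idx in range(4):
After iteration 1: idx = 0, n_items = 4
After iteration 2: idx = 1, n_items = 7
After iteration 3: idx = 2, n_items = 9
After iteration 4: idx = 3, n_items = 10
Loop ends.

Final answer: 10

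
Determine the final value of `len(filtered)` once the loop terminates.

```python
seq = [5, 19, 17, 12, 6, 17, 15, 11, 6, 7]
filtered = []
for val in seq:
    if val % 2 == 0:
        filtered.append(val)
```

Let's trace through this code step by step.

Initialize: seq = [5, 19, 17, 12, 6, 17, 15, 11, 6, 7]
Initialize: filtered = []
Entering loop: for val in seq:
After iteration 1: val = 5, filtered = []
After iteration 2: val = 19, filtered = []
After iteration 3: val = 17, filtered = []
After iteration 4: val = 12, filtered = [12]
After iteration 5: val = 6, filtered = [12, 6]
After iteration 6: val = 17, filtered = [12, 6]
After iteration 7: val = 15, filtered = [12, 6]
After iteration 8: val = 11, filtered = [12, 6]
After iteration 9: val = 6, filtered = [12, 6, 6]
After iteration 10: val = 7, filtered = [12, 6, 6]
Loop ends.
len(filtered) = 3

Final answer: 3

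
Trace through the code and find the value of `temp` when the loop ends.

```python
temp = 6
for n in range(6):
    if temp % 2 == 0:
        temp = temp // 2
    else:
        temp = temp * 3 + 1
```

Let's trace through this code step by step.

Initialize: temp = 6
Entering loop: for n in range(6):
After iteration 1: n = 0, temp = 3
After iteration 2: n = 1, temp = 10
After iteration 3: n = 2, temp = 5
After iteration 4: n = 3, temp = 16
After iteration 5: n = 4, temp = 8
After iteration 6: n = 5, temp = 4
Loop ends.

Final answer: 4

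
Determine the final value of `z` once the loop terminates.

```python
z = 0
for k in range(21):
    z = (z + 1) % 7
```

Let's trace through this code step by step.

Initialize: z = 0
Entering loop: for k in range(21):
After iteration 1: k = 0, z = 1
After iteration 2: k = 1, z = 2
After iteration 3: k = 2, z = 3
After iteration 4: k = 3, z = 4
After iteration 5: k = 4, z = 5
After iteration 6: k = 5, z = 6
After iteration 7: k = 6, z = 0
After iteration 8: k = 7, z = 1
After iteration 9: k = 8, z = 2
After iteration 10: k = 9, z = 3
After iteration 11: k = 10, z = 4
After iteration 12: k = 11, z = 5
After iteration 13: k = 12, z = 6
After iteration 14: k = 13, z = 0
After iteration 15: k = 14, z = 1
After iteration 16: k = 15, z = 2
After iteration 17: k = 16, z = 3
After iteration 18: k = 17, z = 4
After iteration 19: k = 18, z = 5
After iteration 20: k = 19, z = 6
After iteration 21: k = 20, z = 0
Loop ends.

Final answer: 0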